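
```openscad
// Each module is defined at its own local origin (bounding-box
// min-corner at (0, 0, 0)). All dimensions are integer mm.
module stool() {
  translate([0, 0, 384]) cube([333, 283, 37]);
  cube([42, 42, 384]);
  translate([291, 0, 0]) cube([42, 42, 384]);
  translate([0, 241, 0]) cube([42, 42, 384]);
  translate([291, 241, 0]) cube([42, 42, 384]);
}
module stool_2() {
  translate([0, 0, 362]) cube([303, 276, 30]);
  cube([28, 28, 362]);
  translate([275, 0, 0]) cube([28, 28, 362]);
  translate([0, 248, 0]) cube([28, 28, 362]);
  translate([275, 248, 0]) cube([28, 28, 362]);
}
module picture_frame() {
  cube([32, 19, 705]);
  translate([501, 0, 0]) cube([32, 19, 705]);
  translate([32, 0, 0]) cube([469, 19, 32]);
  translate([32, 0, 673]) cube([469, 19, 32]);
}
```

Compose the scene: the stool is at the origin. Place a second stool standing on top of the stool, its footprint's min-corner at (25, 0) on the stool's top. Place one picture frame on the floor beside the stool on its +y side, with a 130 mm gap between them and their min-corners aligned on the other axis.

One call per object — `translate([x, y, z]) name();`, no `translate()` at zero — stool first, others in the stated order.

stool();
translate([25, 0, 421]) stool_2();
translate([0, 413, 0]) picture_frame();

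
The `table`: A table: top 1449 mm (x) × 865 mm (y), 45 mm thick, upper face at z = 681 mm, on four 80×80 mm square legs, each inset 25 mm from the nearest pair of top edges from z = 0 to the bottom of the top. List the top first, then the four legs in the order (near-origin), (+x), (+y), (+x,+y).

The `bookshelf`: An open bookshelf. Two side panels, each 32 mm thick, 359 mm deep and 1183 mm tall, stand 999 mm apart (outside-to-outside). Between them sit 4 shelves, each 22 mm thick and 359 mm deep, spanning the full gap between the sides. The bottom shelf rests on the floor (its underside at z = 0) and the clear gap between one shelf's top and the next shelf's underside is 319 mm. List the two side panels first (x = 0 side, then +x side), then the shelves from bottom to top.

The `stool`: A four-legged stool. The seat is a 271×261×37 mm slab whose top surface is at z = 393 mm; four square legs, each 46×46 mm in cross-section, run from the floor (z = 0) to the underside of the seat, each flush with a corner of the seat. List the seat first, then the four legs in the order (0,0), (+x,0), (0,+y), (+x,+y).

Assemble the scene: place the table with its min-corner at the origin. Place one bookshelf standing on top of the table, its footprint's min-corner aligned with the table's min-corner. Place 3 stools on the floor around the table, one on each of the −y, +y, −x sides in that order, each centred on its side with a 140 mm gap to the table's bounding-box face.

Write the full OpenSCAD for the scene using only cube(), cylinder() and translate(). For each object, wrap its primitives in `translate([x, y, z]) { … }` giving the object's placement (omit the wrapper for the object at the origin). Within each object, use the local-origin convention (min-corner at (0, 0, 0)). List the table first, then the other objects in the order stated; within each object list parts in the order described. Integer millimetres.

translate([0, 0, 636]) cube([1449, 865, 45]);
translate([25, 25, 0]) cube([80, 80, 636]);
translate([1344, 25, 0]) cube([80, 80, 636]);
translate([25, 760, 0]) cube([80, 80, 636]);
translate([1344, 760, 0]) cube([80, 80, 636]);
translate([0, 0, 681]) {
  cube([32, 359, 1183]);
  translate([967, 0, 0]) cube([32, 359, 1183]);
  translate([32, 0, 0]) cube([935, 359, 22]);
  translate([32, 0, 341]) cube([935, 359, 22]);
  translate([32, 0, 682]) cube([935, 359, 22]);
  translate([32, 0, 1023]) cube([935, 359, 22]);
}
translate([589, -401, 0]) {
  translate([0, 0, 356]) cube([271, 261, 37]);
  cube([46, 46, 356]);
  translate([225, 0, 0]) cube([46, 46, 356]);
  translate([0, 215, 0]) cube([46, 46, 356]);
  translate([225, 215, 0]) cube([46, 46, 356]);
}
translate([589, 1005, 0]) {
  translate([0, 0, 356]) cube([271, 261, 37]);
  cube([46, 46, 356]);
  translate([225, 0, 0]) cube([46, 46, 356]);
  translate([0, 215, 0]) cube([46, 46, 356]);
  translate([225, 215, 0]) cube([46, 46, 356]);
}
translate([-411, 302, 0]) {
  translate([0, 0, 356]) cube([271, 261, 37]);
  cube([46, 46, 356]);
  translate([225, 0, 0]) cube([46, 46, 356]);
  translate([0, 215, 0]) cube([46, 46, 356]);
  translate([225, 215, 0]) cube([46, 46, 356]);
}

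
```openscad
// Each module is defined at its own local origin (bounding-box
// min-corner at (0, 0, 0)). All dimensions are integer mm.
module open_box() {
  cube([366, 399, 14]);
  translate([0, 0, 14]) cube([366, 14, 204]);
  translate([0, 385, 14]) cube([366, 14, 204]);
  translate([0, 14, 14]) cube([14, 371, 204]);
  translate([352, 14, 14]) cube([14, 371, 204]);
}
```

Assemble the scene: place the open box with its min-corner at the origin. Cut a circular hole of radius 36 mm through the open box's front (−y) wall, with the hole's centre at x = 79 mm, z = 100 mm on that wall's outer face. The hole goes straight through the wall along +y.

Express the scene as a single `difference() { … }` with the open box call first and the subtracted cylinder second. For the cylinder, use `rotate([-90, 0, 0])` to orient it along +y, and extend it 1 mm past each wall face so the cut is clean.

difference() {
  open_box();
  translate([79, -1, 100]) rotate([-90, 0, 0]) cylinder(h = 16, r = 36);
}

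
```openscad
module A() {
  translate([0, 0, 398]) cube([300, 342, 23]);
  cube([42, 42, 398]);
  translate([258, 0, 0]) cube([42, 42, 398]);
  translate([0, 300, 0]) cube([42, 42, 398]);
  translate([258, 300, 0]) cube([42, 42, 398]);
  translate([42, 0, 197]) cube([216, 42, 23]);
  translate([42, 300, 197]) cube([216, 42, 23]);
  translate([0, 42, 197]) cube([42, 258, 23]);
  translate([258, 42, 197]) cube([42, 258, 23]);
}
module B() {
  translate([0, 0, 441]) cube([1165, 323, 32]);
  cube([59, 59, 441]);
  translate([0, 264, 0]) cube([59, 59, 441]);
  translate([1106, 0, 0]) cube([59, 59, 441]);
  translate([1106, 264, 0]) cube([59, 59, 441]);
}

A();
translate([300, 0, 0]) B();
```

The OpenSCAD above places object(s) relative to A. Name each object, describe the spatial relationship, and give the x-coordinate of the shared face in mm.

The stool's +x face and the bench's −x face are both at x = 300 mm.

A is a stool. B is a bench. The bench is against the stool's +x side, with their −y faces flush. The x-coordinate of the shared face is 300 mm.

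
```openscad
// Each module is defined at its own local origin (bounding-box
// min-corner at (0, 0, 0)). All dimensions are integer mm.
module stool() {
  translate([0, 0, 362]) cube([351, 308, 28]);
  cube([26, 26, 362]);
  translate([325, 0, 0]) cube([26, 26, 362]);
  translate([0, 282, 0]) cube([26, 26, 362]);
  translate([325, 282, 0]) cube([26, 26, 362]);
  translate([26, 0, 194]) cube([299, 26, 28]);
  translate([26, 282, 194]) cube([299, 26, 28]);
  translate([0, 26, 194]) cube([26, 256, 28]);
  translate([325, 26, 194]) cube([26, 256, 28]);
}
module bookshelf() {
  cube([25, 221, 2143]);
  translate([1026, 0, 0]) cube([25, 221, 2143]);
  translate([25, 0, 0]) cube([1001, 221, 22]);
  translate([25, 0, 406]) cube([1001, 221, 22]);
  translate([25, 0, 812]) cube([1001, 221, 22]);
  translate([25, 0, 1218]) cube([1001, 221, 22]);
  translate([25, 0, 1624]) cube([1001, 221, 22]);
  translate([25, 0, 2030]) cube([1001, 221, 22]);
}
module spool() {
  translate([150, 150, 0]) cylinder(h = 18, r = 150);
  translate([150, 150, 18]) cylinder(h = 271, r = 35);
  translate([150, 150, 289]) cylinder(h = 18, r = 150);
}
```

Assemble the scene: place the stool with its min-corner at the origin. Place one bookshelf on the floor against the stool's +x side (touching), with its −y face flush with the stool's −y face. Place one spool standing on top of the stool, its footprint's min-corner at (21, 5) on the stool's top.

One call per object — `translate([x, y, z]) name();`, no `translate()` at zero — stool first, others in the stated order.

stool();
translate([351, 0, 0]) bookshelf();
translate([21, 5, 390]) spool();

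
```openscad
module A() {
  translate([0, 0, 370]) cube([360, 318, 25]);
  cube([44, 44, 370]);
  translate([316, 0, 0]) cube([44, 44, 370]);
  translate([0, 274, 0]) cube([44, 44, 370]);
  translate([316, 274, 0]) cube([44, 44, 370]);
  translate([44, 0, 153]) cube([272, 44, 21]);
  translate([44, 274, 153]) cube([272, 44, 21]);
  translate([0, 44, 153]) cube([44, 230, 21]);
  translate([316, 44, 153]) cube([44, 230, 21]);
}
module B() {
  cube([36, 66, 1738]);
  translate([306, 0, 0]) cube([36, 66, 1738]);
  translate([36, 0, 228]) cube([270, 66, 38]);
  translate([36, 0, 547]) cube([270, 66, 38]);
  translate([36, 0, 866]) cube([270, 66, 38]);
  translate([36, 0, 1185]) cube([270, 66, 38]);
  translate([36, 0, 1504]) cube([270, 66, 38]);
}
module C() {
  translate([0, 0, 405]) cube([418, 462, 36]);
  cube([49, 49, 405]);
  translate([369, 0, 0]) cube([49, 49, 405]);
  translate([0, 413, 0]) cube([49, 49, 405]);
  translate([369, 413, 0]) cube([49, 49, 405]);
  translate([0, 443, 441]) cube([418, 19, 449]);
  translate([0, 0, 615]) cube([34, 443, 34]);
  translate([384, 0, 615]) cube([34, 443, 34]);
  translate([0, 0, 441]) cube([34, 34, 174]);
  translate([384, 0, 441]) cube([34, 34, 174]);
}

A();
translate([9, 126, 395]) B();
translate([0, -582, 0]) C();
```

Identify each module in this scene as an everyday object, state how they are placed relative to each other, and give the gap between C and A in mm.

The chair's nearest face is 120 mm from the stool's −y face.

A is a stool. B is a ladder. C is a chair. The ladder is on top of the stool, centred. The chair is on the floor beside the stool on its −y side. The gap between the chair and the stool is 120 mm.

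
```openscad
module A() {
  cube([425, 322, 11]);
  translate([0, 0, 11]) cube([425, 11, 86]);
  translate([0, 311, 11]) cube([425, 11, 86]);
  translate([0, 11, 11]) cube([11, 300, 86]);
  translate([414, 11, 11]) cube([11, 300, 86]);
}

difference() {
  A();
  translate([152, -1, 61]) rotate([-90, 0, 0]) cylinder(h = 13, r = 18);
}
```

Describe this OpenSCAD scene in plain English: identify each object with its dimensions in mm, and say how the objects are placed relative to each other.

A is an open-topped rectangular box: outside dimensions 425×322×97 mm, with a uniform wall and base thickness of 11 mm. The base is a full 425×322 slab on the floor; four walls sit on top of the base. The front and back walls (the −y and +y sides) span the full width; the two side walls fit between them.

The open box has a circular hole of radius 18 mm through its front wall, centred at (x = 152, z = 61).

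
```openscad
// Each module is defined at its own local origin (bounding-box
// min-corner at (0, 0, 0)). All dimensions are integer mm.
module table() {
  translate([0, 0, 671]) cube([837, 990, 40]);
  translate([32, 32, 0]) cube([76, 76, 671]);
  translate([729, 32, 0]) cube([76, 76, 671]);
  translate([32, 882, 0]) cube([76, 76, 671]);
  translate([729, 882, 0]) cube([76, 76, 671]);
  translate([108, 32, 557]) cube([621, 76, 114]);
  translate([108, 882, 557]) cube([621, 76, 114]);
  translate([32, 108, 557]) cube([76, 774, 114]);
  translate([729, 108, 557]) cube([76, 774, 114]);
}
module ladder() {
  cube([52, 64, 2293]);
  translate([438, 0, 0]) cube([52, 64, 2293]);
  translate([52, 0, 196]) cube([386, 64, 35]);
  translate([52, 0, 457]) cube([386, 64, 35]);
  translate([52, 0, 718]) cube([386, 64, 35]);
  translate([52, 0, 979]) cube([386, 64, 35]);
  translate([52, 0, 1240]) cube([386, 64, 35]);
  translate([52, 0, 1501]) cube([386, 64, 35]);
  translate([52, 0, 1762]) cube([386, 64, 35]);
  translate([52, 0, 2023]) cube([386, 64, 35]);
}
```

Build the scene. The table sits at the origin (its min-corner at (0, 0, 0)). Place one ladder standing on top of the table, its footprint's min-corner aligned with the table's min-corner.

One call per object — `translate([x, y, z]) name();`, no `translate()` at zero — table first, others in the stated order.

table();
translate([0, 0, 711]) ladder();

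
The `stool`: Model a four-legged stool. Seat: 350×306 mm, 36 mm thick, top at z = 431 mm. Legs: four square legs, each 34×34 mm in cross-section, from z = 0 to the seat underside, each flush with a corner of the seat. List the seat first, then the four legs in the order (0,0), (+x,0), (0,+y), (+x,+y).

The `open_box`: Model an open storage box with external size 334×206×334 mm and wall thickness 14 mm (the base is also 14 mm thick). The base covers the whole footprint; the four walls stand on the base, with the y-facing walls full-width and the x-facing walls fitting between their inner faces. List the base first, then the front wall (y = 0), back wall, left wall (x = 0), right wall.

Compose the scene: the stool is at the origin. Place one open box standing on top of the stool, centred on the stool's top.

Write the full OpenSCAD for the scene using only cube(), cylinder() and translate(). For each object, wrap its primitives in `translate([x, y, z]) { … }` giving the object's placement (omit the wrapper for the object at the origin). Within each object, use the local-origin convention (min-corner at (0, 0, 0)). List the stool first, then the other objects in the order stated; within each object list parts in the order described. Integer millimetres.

translate([0, 0, 395]) cube([350, 306, 36]);
cube([34, 34, 395]);
translate([316, 0, 0]) cube([34, 34, 395]);
translate([0, 272, 0]) cube([34, 34, 395]);
translate([316, 272, 0]) cube([34, 34, 395]);
translate([8, 50, 431]) {
  cube([334, 206, 14]);
  translate([0, 0, 14]) cube([334, 14, 320]);
  translate([0, 192, 14]) cube([334, 14, 320]);
  translate([0, 14, 14]) cube([14, 178, 320]);
  translate([320, 14, 14]) cube([14, 178, 320]);
}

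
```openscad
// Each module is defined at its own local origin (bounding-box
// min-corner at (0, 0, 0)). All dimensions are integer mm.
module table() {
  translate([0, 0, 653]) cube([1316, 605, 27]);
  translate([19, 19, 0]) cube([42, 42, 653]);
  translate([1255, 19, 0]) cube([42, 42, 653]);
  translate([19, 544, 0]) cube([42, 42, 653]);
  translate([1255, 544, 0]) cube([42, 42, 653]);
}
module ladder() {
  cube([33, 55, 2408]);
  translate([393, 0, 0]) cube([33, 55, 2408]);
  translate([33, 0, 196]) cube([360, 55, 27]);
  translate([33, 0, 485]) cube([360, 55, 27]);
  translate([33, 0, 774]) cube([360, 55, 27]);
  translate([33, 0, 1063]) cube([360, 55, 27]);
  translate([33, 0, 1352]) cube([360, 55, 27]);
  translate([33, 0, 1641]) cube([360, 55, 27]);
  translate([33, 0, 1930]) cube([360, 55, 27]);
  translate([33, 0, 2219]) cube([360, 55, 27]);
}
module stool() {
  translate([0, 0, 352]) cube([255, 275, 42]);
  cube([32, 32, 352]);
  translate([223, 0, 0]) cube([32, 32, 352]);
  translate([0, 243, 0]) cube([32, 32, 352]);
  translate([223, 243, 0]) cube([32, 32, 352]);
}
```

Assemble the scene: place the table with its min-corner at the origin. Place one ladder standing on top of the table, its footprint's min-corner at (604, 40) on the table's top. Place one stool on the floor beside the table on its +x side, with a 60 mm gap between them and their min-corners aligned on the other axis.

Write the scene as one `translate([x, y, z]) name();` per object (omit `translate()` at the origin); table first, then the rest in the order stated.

table();
translate([604, 40, 680]) ladder();
translate([1376, 0, 0]) stool();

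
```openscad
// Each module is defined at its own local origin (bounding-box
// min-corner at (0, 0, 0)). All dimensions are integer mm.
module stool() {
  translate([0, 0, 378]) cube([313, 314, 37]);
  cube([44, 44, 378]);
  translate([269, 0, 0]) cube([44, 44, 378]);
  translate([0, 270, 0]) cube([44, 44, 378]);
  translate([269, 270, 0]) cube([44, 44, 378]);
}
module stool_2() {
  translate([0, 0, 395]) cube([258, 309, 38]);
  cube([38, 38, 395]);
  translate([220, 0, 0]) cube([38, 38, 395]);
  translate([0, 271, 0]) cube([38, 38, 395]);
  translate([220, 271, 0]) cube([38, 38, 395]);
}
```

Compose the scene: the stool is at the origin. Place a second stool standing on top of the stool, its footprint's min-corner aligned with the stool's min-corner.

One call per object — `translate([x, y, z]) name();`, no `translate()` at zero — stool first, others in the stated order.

stool();
translate([0, 0, 415]) stool_2();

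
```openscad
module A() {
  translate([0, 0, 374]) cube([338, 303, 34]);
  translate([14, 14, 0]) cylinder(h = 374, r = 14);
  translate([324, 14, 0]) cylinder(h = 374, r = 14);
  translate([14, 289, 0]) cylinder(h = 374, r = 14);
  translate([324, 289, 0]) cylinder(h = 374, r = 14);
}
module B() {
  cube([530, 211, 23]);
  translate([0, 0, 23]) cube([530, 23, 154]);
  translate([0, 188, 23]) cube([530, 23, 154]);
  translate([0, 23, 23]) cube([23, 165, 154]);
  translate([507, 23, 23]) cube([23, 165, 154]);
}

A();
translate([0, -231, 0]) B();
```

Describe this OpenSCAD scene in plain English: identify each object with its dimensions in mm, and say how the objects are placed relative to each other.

A is a four-legged stool. The seat is a 338×303×34 mm slab whose top surface is at z = 408 mm; four round legs, each 28 mm in diameter, run from the floor (z = 0) to the underside of the seat, each leg's axis is inset half a diameter from the nearest pair of seat edges (so the leg's bounding box is flush with the corner).

B is an open-topped rectangular box: outside dimensions 530×211×177 mm, with a uniform wall and base thickness of 23 mm. The base is a full 530×211 slab on the floor; four walls sit on top of the base. The front and back walls (the −y and +y sides) span the full width; the two side walls fit between them.

The open box is on the floor beside the stool on its −y side.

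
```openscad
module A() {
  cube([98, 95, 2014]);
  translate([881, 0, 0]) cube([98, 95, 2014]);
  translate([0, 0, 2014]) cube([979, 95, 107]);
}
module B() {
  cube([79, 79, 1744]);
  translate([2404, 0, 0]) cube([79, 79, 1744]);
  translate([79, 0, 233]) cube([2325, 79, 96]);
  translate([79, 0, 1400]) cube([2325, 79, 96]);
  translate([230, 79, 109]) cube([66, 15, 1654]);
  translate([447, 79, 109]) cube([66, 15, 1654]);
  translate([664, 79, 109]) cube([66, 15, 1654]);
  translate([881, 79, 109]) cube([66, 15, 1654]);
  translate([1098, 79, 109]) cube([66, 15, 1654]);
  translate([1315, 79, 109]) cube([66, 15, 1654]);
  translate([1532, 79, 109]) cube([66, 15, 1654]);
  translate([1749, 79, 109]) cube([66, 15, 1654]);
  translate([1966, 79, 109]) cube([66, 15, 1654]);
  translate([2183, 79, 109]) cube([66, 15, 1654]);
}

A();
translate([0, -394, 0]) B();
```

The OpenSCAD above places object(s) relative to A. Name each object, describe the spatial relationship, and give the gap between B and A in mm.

The fence section's nearest face is 300 mm from the door frame's −y face.

A is a door frame. B is a fence section. The fence section is on the floor beside the door frame on its −y side. The gap between the fence section and the door frame is 300 mm.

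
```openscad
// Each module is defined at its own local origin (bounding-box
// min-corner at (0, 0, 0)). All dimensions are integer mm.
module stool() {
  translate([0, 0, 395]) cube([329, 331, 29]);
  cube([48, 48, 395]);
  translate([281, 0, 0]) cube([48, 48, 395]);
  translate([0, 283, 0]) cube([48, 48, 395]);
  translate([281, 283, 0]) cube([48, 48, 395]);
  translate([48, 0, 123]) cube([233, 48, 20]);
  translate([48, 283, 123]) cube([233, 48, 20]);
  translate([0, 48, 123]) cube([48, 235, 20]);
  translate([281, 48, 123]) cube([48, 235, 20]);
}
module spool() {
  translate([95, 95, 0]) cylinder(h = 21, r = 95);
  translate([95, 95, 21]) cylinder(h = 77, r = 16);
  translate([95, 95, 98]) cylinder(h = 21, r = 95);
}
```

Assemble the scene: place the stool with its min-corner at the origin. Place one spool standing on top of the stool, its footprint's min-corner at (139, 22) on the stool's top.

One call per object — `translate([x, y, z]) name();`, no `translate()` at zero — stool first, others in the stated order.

stool();
translate([139, 22, 424]) spool();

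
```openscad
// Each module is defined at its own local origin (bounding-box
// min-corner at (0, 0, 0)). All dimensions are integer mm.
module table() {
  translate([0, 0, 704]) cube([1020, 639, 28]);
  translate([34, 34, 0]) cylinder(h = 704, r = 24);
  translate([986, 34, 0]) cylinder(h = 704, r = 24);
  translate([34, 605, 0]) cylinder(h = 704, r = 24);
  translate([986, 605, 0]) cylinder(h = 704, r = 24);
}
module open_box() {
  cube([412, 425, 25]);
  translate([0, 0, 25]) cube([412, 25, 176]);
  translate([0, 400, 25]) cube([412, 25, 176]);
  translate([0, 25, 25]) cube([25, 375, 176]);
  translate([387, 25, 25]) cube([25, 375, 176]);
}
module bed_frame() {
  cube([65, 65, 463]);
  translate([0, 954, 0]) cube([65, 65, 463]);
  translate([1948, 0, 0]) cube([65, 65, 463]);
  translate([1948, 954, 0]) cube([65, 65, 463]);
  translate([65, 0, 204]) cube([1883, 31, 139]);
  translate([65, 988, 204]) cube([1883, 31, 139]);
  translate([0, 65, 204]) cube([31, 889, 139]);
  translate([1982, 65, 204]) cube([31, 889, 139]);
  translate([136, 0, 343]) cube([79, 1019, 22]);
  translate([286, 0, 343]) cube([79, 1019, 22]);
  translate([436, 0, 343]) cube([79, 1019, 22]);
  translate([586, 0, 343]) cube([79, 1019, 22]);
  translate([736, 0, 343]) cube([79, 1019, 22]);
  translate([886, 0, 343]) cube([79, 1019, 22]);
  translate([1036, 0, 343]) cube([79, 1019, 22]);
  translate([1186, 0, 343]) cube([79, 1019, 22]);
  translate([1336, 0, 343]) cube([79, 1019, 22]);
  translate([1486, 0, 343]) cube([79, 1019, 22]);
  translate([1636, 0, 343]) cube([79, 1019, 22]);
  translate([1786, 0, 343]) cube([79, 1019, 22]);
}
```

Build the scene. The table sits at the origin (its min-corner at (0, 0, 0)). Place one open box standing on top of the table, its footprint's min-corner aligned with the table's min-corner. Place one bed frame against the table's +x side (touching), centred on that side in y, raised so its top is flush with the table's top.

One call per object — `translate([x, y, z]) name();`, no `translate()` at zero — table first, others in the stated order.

table();
translate([0, 0, 732]) open_box();
translate([1020, -190, 269]) bed_frame();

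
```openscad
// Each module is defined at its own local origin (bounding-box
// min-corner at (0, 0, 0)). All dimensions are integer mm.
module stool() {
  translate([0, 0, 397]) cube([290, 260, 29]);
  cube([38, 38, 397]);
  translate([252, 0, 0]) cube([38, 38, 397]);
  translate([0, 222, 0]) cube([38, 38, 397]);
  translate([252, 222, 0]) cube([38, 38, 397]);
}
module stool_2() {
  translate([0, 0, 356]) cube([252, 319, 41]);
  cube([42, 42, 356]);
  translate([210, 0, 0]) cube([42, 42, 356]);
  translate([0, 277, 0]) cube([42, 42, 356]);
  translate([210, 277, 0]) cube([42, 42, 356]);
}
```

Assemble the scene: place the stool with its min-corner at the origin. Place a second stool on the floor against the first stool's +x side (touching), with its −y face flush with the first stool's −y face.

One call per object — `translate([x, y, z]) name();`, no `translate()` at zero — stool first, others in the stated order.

stool();
translate([290, 0, 0]) stool_2();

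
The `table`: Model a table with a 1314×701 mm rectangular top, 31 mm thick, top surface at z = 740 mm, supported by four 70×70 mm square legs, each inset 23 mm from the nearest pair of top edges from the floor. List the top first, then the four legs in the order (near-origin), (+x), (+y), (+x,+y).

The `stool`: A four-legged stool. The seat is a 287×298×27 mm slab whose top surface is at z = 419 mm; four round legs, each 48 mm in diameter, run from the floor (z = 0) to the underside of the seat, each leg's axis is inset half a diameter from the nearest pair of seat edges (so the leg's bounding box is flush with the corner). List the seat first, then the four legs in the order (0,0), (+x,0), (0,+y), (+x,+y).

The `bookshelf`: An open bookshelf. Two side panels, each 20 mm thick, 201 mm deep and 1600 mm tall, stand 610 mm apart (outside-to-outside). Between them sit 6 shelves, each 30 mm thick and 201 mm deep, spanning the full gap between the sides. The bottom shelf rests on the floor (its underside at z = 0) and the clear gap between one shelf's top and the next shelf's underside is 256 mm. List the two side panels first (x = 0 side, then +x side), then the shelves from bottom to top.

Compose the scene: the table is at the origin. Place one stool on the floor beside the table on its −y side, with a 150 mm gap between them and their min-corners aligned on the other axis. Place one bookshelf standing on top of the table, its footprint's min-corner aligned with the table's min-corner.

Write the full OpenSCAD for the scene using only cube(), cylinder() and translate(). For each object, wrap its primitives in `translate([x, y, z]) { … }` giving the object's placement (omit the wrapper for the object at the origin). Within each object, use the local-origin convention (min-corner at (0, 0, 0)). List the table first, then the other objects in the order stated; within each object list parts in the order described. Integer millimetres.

translate([0, 0, 709]) cube([1314, 701, 31]);
translate([23, 23, 0]) cube([70, 70, 709]);
translate([1221, 23, 0]) cube([70, 70, 709]);
translate([23, 608, 0]) cube([70, 70, 709]);
translate([1221, 608, 0]) cube([70, 70, 709]);
translate([0, -448, 0]) {
  translate([0, 0, 392]) cube([287, 298, 27]);
  translate([24, 24, 0]) cylinder(h = 392, r = 24);
  translate([263, 24, 0]) cylinder(h = 392, r = 24);
  translate([24, 274, 0]) cylinder(h = 392, r = 24);
  translate([263, 274, 0]) cylinder(h = 392, r = 24);
}
translate([0, 0, 740]) {
  cube([20, 201, 1600]);
  translate([590, 0, 0]) cube([20, 201, 1600]);
  translate([20, 0, 0]) cube([570, 201, 30]);
  translate([20, 0, 286]) cube([570, 201, 30]);
  translate([20, 0, 572]) cube([570, 201, 30]);
  translate([20, 0, 858]) cube([570, 201, 30]);
  translate([20, 0, 1144]) cube([570, 201, 30]);
  translate([20, 0, 1430]) cube([570, 201, 30]);
}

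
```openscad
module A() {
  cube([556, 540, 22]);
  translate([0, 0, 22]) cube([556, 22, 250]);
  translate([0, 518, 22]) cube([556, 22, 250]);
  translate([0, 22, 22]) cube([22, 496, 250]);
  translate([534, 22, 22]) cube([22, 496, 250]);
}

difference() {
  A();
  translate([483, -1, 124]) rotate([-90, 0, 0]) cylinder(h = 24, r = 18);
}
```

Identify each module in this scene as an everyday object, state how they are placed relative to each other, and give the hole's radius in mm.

The subtracted cylinder has r = 18 mm.

A is an open box. The open box has a circular hole through its front wall. The hole's radius is 18 mm.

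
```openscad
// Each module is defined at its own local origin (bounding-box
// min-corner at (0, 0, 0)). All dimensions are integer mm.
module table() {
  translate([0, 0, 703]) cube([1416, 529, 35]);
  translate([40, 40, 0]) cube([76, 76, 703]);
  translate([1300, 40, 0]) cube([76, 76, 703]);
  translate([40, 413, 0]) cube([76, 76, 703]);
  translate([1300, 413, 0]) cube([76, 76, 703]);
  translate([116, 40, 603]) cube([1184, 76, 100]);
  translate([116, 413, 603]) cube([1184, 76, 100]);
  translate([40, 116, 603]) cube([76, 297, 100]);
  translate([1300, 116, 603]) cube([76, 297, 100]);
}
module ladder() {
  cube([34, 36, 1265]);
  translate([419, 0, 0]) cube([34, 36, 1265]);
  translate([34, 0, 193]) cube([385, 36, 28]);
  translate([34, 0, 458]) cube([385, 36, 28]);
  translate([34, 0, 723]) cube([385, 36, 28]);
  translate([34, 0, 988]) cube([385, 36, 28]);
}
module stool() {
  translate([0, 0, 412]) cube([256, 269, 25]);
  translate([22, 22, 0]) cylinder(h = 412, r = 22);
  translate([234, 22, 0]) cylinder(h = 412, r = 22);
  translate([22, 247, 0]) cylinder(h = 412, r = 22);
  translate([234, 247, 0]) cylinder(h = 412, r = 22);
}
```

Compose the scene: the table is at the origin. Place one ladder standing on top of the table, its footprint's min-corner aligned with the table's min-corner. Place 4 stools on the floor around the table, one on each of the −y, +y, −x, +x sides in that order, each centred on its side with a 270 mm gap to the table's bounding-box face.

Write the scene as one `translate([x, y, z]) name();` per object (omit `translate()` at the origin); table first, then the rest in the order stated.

table();
translate([0, 0, 738]) ladder();
translate([580, -539, 0]) stool();
translate([580, 799, 0]) stool();
translate([-526, 130, 0]) stool();
translate([1686, 130, 0]) stool();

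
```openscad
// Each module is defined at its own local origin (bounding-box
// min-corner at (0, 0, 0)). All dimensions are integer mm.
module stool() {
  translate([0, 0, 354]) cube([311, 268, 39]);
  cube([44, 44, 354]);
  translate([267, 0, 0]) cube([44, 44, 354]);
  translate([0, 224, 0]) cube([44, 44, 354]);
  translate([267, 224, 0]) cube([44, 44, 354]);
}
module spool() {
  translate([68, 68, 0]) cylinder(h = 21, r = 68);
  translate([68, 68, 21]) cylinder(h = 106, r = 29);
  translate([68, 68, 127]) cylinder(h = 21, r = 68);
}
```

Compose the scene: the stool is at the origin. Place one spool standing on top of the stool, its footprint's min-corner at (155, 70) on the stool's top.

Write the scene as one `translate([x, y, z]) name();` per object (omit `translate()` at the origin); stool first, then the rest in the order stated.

stool();
translate([155, 70, 393]) spool();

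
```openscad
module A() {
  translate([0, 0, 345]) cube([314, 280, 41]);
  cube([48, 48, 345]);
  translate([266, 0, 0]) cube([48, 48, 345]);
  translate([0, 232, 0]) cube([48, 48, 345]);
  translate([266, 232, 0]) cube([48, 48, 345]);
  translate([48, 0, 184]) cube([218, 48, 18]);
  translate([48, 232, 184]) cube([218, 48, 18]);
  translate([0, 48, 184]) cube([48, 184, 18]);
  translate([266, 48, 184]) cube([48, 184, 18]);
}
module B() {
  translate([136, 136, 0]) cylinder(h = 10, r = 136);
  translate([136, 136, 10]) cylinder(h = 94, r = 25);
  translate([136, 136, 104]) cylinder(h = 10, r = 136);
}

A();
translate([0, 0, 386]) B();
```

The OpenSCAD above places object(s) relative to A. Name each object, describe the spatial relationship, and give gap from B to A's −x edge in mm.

The spool's min-x is at 0; the stool's min-x is 0; gap = 0 mm.

A is a stool. B is a spool. The spool is on top of the stool. The gap from the spool to the stool's −x edge is 0 mm.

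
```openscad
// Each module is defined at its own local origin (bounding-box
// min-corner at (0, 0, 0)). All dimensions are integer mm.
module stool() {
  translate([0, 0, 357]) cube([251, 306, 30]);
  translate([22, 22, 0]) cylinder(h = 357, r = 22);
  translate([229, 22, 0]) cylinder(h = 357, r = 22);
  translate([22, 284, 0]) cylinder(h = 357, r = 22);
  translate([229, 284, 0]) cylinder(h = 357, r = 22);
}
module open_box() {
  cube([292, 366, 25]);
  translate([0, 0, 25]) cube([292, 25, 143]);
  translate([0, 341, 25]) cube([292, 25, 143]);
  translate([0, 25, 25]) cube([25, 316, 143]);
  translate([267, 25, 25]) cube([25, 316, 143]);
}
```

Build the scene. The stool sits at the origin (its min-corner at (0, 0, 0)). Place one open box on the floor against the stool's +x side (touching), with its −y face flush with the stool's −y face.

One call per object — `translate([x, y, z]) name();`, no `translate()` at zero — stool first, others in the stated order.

stool();
translate([251, 0, 0]) open_box();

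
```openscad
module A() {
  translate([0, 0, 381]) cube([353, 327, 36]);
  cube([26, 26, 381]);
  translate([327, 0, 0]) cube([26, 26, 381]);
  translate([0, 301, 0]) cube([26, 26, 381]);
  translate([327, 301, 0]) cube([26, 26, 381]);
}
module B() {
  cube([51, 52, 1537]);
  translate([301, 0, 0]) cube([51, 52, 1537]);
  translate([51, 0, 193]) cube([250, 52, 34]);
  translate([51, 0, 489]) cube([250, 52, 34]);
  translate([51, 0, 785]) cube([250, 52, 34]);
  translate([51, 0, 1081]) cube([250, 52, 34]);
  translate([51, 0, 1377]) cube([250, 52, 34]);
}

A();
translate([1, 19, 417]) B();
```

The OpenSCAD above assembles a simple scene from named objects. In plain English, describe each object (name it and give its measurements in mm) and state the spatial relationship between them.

A is a four-legged stool. The seat is 353×327 mm, 36 mm thick, top at z = 417 mm. It stands on four square legs, each 26×26 mm in cross-section, from z = 0 to the seat underside, each flush with a corner of the seat.

B is a wooden ladder with two side rails of 51×52 mm section and 1537 mm height, set 352 mm apart overall. Between them run 5 rectangular rungs (52 mm deep, 34 mm thick), front faces flush with the rails' −y face. The bottom of the first rung is 193 mm above the floor and each subsequent rung is 296 mm higher than the one below.

The ladder is on top of the stool.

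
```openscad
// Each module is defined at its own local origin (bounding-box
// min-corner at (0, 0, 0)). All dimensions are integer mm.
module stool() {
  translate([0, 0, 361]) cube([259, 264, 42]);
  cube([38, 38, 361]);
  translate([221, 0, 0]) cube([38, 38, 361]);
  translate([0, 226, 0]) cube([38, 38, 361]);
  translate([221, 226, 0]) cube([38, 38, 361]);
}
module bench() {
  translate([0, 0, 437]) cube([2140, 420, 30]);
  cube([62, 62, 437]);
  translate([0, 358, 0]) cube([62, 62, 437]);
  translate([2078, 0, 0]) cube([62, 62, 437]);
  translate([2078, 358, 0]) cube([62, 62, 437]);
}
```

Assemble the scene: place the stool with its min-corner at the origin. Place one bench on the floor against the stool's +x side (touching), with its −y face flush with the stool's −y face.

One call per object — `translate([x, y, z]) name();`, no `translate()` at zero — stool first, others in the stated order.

stool();
translate([259, 0, 0]) bench();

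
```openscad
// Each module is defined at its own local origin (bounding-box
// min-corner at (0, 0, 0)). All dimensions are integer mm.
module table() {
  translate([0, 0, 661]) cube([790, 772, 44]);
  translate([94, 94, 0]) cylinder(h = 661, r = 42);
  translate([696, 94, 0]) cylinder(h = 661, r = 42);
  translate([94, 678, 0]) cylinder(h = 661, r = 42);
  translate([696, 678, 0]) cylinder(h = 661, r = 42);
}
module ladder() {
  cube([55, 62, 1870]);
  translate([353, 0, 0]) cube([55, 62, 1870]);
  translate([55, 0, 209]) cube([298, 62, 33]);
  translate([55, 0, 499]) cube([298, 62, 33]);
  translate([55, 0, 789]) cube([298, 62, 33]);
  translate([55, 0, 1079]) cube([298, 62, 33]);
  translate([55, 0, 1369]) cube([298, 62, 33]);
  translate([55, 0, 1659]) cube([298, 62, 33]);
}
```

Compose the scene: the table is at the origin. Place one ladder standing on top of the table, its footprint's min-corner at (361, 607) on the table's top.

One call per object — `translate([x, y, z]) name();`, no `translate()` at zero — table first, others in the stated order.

table();
translate([361, 607, 705]) ladder();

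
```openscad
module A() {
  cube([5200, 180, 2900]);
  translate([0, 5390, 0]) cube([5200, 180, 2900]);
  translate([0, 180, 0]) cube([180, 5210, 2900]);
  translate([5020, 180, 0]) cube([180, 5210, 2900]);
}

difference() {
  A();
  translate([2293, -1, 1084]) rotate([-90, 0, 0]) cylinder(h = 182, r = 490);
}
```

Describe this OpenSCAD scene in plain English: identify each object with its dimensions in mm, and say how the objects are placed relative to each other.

A is a box-shaped house frame (walls only): outside footprint 5200×5570 mm, wall height 2900 mm, wall thickness 180 mm. The two y-facing walls run the full x-width; the two x-facing walls fit between the inner faces of the y-facing walls.

The house frame has a circular hole of radius 490 mm through its front wall, centred at (x = 2293, z = 1084).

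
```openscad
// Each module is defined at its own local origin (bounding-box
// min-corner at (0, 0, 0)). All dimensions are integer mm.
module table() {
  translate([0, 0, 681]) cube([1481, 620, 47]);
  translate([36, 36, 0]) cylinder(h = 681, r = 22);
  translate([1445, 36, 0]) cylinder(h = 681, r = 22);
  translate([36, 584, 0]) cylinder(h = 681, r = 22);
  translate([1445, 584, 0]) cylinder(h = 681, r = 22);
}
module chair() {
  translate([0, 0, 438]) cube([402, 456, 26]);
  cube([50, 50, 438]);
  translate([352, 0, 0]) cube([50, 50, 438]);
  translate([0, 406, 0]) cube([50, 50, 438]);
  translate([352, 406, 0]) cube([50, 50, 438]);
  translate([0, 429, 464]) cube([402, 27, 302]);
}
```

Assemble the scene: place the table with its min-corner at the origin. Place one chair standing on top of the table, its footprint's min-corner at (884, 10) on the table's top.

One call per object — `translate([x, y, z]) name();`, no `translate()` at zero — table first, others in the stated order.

table();
translate([884, 10, 728]) chair();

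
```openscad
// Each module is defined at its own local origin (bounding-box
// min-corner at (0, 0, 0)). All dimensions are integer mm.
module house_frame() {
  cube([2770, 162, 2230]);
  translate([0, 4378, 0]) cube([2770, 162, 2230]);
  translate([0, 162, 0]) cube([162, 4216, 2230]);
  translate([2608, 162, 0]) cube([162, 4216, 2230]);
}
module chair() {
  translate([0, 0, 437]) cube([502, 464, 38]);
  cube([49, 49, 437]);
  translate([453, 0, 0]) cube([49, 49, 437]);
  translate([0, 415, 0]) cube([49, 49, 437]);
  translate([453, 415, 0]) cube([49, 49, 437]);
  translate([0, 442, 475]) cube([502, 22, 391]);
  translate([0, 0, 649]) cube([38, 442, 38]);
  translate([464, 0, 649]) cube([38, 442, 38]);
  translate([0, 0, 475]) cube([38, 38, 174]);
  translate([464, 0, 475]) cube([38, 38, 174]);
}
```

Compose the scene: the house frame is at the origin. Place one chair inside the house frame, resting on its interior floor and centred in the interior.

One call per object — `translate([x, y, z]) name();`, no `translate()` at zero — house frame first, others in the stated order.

house_frame();
translate([1134, 2038, 0]) chair();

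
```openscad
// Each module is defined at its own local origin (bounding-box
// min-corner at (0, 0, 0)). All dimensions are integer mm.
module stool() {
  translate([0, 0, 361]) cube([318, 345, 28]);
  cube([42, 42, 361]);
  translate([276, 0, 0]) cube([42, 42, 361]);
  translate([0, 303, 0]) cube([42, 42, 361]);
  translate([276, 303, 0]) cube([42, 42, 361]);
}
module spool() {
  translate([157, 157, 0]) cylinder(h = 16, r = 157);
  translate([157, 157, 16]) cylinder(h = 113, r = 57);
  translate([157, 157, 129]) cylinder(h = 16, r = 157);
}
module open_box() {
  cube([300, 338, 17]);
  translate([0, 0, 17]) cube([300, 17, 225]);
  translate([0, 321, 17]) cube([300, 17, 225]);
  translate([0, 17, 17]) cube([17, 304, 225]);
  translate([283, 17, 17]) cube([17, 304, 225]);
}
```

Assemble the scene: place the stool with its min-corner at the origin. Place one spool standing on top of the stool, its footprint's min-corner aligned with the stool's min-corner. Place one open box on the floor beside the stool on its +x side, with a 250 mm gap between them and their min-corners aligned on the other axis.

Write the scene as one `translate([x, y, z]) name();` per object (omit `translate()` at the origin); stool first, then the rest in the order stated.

stool();
translate([0, 0, 389]) spool();
translate([568, 0, 0]) open_box();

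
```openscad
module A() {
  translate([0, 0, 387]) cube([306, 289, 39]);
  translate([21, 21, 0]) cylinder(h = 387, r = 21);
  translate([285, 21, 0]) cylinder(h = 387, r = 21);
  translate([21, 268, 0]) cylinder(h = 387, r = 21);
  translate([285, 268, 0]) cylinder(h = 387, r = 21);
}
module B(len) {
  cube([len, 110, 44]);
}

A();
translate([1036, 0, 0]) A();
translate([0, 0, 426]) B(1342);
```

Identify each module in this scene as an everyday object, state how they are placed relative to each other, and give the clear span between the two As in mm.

Second stool starts at x = 1036; first ends at x = 306; clear span = 1036 − 306 = 730 mm.

A is a stool. B is a beam. A beam spans the tops of two stools. The clear span between the two stools is 730 mm.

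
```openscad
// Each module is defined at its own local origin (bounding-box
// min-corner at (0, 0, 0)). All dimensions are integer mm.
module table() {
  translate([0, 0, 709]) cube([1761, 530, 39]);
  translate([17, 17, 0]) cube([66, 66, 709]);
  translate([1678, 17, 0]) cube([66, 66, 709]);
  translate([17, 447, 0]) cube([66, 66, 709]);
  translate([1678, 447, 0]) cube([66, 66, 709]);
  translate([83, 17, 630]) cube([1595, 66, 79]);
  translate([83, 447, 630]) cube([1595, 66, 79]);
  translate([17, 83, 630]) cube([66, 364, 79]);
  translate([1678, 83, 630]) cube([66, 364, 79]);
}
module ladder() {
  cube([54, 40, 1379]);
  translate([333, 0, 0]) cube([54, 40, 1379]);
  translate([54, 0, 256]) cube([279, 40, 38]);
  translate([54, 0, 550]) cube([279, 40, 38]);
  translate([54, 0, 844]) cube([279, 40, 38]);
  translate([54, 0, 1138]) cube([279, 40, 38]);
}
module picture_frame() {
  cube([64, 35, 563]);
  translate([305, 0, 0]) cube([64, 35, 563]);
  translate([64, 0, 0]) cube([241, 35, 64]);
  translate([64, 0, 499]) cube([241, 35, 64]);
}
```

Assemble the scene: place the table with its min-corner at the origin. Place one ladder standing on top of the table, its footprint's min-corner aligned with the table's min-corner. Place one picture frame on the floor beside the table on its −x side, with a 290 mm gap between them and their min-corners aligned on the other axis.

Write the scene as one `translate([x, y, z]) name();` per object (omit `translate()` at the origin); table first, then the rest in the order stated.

table();
translate([0, 0, 748]) ladder();
translate([-659, 0, 0]) picture_frame();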